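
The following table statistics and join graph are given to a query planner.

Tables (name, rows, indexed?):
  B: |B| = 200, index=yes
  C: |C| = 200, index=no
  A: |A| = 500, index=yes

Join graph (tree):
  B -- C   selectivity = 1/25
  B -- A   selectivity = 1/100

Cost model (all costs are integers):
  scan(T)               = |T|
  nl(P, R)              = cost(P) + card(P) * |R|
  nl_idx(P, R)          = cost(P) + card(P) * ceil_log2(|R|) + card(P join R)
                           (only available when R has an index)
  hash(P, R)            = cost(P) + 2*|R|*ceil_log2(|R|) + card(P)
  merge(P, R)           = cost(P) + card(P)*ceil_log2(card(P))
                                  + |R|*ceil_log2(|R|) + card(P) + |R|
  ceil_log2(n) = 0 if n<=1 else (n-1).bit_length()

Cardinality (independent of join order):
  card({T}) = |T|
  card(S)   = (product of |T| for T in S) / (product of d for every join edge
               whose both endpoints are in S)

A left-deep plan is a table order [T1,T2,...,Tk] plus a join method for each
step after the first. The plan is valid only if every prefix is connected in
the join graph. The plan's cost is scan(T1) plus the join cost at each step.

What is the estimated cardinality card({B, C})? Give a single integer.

1600

Tables in S: B(200), C(200)
Edges inside S: B-C(d=25)
numerator = 200 * 200 = 40000
denominator = 25 = 25
card(S) = 40000 / 25 = 1600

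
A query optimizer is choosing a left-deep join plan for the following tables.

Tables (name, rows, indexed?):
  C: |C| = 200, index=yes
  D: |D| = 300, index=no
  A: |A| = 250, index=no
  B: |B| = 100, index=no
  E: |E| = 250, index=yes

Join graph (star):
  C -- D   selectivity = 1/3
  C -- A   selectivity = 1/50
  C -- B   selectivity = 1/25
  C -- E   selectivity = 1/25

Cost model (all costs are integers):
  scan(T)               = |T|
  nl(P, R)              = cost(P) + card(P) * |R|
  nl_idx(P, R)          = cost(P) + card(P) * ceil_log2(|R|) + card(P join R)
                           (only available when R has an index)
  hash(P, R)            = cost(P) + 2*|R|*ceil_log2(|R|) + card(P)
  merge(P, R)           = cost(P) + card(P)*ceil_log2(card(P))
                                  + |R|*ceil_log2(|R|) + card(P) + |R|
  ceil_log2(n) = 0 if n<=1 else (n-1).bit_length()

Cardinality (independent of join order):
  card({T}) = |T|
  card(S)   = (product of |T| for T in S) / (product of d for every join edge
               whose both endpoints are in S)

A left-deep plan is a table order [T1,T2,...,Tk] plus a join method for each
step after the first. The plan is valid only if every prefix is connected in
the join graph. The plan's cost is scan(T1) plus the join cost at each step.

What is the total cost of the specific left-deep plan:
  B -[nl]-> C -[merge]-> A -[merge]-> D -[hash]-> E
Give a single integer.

step 1: scan B: cost=100, card=100
step 2: join C via nl
    card(P join C) = 100*200/(25) = 800
    cost = 100 + 100*200 = 20100
step 3: join A via merge
    card(P join A) = 800*250/(50) = 4000
    cost = 20100 + 800*10 + 250*8 + 800 + 250 = 31150
step 4: join D via merge
    card(P join D) = 4000*300/(3) = 400000
    cost = 31150 + 4000*12 + 300*9 + 4000 + 300 = 86150
step 5: join E via hash
    card(P join E) = 400000*250/(25) = 4000000
    cost = 86150 + 2*250*8 + 400000 = 490150

490150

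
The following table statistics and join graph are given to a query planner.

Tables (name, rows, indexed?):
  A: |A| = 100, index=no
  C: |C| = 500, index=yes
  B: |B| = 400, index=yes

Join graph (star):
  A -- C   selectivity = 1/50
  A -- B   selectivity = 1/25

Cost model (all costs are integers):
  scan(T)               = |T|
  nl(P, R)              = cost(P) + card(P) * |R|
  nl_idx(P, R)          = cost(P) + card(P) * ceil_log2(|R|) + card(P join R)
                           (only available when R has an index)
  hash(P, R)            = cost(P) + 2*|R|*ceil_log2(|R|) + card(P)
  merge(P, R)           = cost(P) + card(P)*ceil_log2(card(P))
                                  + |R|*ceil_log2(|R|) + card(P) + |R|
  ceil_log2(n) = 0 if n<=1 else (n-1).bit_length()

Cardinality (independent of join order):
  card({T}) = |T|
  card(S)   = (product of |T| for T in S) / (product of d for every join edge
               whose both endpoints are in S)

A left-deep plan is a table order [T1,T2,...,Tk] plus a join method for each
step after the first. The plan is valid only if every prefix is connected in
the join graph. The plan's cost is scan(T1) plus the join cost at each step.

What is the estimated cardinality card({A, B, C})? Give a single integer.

16000

Tables in S: A(100), B(400), C(500)
Edges inside S: A-C(d=50), A-B(d=25)
numerator = 100 * 400 * 500 = 20000000
denominator = 50 * 25 = 1250
card(S) = 20000000 / 1250 = 16000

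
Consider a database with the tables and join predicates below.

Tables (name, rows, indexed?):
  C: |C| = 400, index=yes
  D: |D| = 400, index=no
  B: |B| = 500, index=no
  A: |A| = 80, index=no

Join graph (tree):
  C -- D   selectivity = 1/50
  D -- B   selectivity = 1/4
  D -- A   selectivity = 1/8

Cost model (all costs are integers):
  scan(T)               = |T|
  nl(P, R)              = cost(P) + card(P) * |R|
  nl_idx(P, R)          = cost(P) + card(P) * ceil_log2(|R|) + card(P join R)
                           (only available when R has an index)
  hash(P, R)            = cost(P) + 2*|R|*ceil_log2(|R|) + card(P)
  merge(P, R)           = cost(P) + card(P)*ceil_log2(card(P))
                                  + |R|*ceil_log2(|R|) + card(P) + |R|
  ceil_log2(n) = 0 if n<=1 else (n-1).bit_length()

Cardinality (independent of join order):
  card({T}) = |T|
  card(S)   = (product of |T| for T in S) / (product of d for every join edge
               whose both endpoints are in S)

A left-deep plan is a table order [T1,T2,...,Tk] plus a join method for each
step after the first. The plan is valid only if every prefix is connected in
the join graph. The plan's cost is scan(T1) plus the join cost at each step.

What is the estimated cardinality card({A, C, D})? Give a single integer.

32000

Tables in S: A(80), C(400), D(400)
Edges inside S: C-D(d=50), D-A(d=8)
numerator = 80 * 400 * 400 = 12800000
denominator = 50 * 8 = 400
card(S) = 12800000 / 400 = 32000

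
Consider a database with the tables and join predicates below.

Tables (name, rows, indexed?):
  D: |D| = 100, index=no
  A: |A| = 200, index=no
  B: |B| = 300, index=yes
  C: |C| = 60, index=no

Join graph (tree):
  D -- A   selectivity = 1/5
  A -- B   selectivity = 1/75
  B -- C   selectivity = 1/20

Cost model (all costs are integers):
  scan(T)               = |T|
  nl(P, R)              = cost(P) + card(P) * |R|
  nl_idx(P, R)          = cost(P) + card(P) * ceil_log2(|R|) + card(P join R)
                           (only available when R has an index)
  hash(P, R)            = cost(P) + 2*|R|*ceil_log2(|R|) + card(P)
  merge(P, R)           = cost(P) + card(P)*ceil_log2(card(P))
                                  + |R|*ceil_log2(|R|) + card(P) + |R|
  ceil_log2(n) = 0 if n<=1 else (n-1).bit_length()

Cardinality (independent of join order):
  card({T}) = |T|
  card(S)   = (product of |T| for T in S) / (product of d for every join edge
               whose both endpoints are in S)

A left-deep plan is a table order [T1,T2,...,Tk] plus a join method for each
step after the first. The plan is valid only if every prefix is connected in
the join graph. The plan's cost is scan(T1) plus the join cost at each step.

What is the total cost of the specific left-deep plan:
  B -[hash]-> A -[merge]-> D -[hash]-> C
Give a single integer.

30120

step 1: scan B: cost=300, card=300
step 2: join A via hash
    card(P join A) = 300*200/(75) = 800
    cost = 300 + 2*200*8 + 300 = 3800
step 3: join D via merge
    card(P join D) = 800*100/(5) = 16000
    cost = 3800 + 800*10 + 100*7 + 800 + 100 = 13400
step 4: join C via hash
    card(P join C) = 16000*60/(20) = 48000
    cost = 13400 + 2*60*6 + 16000 = 30120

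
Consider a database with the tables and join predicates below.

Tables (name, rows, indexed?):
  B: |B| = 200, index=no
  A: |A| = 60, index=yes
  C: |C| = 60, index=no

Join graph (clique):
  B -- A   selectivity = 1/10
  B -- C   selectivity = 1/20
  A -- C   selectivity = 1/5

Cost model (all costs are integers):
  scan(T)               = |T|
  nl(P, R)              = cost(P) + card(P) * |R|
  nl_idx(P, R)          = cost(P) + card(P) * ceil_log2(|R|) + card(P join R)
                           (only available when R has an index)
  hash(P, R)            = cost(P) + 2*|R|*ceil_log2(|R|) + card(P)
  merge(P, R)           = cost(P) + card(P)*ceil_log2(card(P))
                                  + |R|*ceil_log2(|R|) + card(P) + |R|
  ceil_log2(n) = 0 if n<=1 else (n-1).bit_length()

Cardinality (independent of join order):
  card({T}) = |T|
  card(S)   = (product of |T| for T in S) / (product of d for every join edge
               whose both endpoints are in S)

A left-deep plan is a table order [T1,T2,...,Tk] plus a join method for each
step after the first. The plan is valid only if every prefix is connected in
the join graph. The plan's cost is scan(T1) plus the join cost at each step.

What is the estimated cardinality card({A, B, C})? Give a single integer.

Tables in S: A(60), B(200), C(60)
Edges inside S: B-A(d=10), B-C(d=20), A-C(d=5)
numerator = 60 * 200 * 60 = 720000
denominator = 10 * 20 * 5 = 1000
card(S) = 720000 / 1000 = 720

720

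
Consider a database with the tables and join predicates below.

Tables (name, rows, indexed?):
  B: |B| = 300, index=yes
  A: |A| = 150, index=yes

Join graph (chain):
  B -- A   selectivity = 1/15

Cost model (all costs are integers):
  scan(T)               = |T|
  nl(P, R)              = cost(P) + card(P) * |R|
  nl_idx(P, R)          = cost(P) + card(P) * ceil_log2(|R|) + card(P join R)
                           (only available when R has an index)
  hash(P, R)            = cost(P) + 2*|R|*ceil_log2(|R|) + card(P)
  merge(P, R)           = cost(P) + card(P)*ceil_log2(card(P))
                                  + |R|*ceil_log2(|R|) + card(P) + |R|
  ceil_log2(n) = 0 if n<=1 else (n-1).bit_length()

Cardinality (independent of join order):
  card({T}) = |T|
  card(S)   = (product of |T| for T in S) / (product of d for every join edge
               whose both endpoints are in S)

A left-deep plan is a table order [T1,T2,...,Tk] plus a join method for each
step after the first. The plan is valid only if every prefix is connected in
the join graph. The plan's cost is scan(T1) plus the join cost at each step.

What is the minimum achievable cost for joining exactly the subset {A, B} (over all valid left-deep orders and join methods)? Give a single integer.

3000

Selinger DP over subsets of {A,B}:
  {B}: scan cost=300, card=300
  {A}: scan cost=150, card=150
  {AB}: card=3000; try (A,hash)→3000, (B,merge)→4500, (B,nl_idx)→4500, (A,merge)→4650, (B,hash)→5700, (A,nl_idx)→5700 …(+2); best=3000 via (A,hash)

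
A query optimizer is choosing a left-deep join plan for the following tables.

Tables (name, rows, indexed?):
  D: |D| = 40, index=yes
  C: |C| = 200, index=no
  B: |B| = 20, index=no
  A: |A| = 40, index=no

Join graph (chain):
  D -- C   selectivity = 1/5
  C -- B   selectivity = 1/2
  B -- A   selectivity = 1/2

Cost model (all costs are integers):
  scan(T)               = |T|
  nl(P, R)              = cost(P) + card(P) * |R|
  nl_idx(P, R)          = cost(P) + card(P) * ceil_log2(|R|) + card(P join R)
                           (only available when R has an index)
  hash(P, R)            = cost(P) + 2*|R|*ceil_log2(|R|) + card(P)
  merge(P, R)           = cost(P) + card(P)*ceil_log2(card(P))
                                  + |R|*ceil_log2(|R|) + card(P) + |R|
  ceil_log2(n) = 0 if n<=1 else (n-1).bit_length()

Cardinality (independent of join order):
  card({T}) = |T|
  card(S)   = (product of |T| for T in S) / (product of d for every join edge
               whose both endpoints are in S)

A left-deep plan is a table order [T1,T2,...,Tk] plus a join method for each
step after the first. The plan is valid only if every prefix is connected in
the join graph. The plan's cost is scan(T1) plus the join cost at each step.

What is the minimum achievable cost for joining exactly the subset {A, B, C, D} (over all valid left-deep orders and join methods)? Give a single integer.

19160

Selinger DP over subsets of {A,B,C,D}:
  {D}: scan cost=40, card=40
  {C}: scan cost=200, card=200
  {B}: scan cost=20, card=20
  {A}: scan cost=40, card=40
  {CD}: card=1600; try (D,hash)→880, (C,merge)→2120, (D,merge)→2280, (D,nl_idx)→3000, (C,hash)→3280, (C,nl)→8040 …(+1); best=880 via (D,hash)
  {BC}: card=2000; try (B,hash)→600, (C,merge)→1940, (B,merge)→2120, (C,hash)→3240, (C,nl)→4020, (B,nl)→4200; best=600 via (B,hash)
  {AB}: card=400; try (B,hash)→280, (A,merge)→420, (B,merge)→440, (A,hash)→520, (A,nl)→820, (B,nl)→840; best=280 via (B,hash)
  {BCD}: card=16000; try (B,hash)→2680, (D,hash)→3080, (B,merge)→20200, (D,merge)→24880, (D,nl_idx)→28600, (B,nl)→32880 …(+1); best=2680 via (B,hash)
  {ABC}: card=40000; try (A,hash)→3080, (C,hash)→3880, (C,merge)→6080, (A,merge)→24880, (C,nl)→80280, (A,nl)→80600; best=3080 via (A,hash)
  {ABCD}: card=320000; try (A,hash)→19160, (D,hash)→43560, (A,merge)→242960, (D,nl_idx)→563080, (A,nl)→642680, (D,merge)→683360 …(+1); best=19160 via (A,hash)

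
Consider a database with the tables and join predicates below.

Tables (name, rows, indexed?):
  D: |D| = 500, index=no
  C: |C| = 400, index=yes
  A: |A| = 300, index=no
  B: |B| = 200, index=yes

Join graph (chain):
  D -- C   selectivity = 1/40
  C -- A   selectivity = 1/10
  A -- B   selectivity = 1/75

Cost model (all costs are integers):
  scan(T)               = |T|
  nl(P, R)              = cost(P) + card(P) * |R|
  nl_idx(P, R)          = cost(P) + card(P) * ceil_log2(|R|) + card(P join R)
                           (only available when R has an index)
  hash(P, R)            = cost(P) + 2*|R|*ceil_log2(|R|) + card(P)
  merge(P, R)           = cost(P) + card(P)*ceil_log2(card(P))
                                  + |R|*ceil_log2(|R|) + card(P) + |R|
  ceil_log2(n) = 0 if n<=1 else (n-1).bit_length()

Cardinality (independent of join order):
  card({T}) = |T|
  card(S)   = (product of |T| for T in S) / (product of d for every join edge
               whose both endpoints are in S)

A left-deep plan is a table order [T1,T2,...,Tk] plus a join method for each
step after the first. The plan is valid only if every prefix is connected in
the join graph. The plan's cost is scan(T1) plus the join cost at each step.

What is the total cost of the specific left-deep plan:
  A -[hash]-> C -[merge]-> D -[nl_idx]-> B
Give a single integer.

1792800

step 1: scan A: cost=300, card=300
step 2: join C via hash
    card(P join C) = 300*400/(10) = 12000
    cost = 300 + 2*400*9 + 300 = 7800
step 3: join D via merge
    card(P join D) = 12000*500/(40) = 150000
    cost = 7800 + 12000*14 + 500*9 + 12000 + 500 = 192800
step 4: join B via nl_idx
    card(P join B) = 150000*200/(75) = 400000
    cost = 192800 + 150000*8 + 400000 = 1792800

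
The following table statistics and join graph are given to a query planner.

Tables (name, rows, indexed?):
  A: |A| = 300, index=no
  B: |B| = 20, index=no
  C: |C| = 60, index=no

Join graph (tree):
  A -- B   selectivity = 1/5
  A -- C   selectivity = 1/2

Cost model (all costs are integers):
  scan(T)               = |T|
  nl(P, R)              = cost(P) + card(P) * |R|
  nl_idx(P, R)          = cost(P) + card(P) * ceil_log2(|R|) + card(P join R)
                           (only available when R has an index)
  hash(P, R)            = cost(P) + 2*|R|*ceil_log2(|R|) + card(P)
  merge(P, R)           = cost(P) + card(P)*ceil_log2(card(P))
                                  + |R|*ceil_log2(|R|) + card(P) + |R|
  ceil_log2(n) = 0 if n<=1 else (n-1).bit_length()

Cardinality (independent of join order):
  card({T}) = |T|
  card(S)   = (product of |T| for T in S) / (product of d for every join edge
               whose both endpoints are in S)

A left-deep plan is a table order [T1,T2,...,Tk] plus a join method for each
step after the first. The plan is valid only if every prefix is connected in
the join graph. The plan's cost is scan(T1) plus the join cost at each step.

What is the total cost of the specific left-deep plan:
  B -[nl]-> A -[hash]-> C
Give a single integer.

step 1: scan B: cost=20, card=20
step 2: join A via nl
    card(P join A) = 20*300/(5) = 1200
    cost = 20 + 20*300 = 6020
step 3: join C via hash
    card(P join C) = 1200*60/(2) = 36000
    cost = 6020 + 2*60*6 + 1200 = 7940

7940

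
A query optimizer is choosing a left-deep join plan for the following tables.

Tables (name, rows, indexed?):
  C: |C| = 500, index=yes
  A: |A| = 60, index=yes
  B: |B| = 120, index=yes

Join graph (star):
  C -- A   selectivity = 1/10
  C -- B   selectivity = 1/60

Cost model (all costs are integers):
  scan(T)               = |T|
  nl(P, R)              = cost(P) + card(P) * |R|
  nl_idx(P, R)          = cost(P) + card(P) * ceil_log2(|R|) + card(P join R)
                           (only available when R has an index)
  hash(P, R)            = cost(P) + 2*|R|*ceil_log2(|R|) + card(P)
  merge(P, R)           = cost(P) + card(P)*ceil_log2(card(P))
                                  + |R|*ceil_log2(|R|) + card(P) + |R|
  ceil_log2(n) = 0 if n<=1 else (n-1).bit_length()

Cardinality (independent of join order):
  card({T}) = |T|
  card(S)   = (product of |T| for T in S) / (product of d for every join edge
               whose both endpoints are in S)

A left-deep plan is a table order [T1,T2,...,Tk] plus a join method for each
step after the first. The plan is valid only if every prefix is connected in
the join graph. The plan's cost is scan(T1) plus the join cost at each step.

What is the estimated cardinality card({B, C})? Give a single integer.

1000

Tables in S: B(120), C(500)
Edges inside S: C-B(d=60)
numerator = 120 * 500 = 60000
denominator = 60 = 60
card(S) = 60000 / 60 = 1000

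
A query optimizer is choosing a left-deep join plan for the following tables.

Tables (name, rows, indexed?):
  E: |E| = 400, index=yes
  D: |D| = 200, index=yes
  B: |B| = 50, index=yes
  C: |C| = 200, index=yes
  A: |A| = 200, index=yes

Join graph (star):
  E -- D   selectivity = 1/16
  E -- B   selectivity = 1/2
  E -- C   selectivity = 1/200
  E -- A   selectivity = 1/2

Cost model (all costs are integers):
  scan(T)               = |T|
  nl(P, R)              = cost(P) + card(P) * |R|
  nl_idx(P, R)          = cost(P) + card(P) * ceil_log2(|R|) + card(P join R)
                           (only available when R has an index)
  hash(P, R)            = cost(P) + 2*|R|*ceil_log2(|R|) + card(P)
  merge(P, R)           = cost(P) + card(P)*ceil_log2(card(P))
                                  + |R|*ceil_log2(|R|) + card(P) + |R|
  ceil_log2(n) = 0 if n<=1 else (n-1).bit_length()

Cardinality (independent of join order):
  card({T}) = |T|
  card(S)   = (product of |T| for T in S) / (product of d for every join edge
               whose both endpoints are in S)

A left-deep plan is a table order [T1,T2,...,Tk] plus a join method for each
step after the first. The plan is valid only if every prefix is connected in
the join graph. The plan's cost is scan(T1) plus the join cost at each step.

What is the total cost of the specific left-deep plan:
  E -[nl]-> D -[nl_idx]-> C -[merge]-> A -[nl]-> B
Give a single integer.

step 1: scan E: cost=400, card=400
step 2: join D via nl
    card(P join D) = 400*200/(16) = 5000
    cost = 400 + 400*200 = 80400
step 3: join C via nl_idx
    card(P join C) = 5000*200/(200) = 5000
    cost = 80400 + 5000*8 + 5000 = 125400
step 4: join A via merge
    card(P join A) = 5000*200/(2) = 500000
    cost = 125400 + 5000*13 + 200*8 + 5000 + 200 = 197200
step 5: join B via nl
    card(P join B) = 500000*50/(2) = 12500000
    cost = 197200 + 500000*50 = 25197200

25197200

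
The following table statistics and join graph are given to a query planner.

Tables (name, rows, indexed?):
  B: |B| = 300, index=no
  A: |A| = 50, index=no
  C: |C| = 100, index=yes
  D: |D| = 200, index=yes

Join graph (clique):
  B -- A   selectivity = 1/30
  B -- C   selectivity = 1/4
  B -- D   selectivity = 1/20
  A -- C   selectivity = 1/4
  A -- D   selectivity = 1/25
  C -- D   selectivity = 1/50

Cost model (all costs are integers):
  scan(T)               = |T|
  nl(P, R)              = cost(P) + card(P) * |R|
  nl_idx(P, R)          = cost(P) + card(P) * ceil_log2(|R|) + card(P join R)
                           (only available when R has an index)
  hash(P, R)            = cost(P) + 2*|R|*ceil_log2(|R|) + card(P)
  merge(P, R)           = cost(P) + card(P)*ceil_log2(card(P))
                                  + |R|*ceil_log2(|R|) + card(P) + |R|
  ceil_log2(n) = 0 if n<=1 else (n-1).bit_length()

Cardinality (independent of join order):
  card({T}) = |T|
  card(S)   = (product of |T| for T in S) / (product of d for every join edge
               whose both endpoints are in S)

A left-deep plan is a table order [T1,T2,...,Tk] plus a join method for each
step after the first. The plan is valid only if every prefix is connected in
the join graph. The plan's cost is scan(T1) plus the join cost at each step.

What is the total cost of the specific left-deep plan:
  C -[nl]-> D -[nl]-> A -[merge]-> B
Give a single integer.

44900

step 1: scan C: cost=100, card=100
step 2: join D via nl
    card(P join D) = 100*200/(50) = 400
    cost = 100 + 100*200 = 20100
step 3: join A via nl
    card(P join A) = 400*50/(4*25) = 200
    cost = 20100 + 400*50 = 40100
step 4: join B via merge
    card(P join B) = 200*300/(30*4*20) = 25
    cost = 40100 + 200*8 + 300*9 + 200 + 300 = 44900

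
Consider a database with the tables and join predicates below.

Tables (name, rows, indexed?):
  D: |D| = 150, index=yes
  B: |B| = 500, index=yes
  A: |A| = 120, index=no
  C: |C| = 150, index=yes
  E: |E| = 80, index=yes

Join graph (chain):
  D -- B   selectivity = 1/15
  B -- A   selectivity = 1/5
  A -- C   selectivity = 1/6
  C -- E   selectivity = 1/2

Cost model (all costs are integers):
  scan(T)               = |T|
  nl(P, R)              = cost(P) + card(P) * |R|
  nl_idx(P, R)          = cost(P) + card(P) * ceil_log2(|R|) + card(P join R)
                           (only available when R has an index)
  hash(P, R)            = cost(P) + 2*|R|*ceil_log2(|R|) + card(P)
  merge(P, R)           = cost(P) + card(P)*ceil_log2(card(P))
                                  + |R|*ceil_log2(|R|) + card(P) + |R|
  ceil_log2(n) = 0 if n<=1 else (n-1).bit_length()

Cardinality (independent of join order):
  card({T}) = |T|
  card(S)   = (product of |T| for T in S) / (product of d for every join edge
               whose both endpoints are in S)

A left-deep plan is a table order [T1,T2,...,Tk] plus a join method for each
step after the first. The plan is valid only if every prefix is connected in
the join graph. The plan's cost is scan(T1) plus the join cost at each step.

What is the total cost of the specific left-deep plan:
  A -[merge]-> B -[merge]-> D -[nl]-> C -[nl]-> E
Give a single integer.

258187430

step 1: scan A: cost=120, card=120
step 2: join B via merge
    card(P join B) = 120*500/(5) = 12000
    cost = 120 + 120*7 + 500*9 + 120 + 500 = 6080
step 3: join D via merge
    card(P join D) = 12000*150/(15) = 120000
    cost = 6080 + 12000*14 + 150*8 + 12000 + 150 = 187430
step 4: join C via nl
    card(P join C) = 120000*150/(6) = 3000000
    cost = 187430 + 120000*150 = 18187430
step 5: join E via nl
    card(P join E) = 3000000*80/(2) = 120000000
    cost = 18187430 + 3000000*80 = 258187430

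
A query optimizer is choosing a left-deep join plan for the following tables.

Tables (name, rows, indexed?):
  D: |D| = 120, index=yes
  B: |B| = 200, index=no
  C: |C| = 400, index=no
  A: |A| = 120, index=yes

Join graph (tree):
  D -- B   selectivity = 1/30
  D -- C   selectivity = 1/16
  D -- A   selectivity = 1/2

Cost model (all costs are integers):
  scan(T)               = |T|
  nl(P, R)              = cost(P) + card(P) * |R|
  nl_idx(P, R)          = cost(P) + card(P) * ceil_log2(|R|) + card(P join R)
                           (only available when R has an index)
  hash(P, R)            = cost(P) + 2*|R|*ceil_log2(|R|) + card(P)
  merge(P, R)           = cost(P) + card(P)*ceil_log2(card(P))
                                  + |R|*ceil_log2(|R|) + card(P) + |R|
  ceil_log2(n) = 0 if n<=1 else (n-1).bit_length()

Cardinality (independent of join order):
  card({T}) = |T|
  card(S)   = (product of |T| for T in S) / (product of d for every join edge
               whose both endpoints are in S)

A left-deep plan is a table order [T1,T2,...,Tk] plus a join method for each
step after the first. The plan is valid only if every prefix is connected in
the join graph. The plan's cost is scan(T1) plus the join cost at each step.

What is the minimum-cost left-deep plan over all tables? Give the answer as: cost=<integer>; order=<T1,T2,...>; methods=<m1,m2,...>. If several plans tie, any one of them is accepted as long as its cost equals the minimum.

cost=30360; order=C,D,B,A; methods=hash,hash,hash

Selinger DP (subsets sized 1..n):
  {D}: scan cost=120, card=120
  {B}: scan cost=200, card=200
  {C}: scan cost=400, card=400
  {A}: scan cost=120, card=120
  {BD}: card=800; try (D,hash)→2080, (D,nl_idx)→2400, (B,merge)→2880, (D,merge)→2960, (B,hash)→3440, (B,nl)→24120 …(+1); best=2080 via (D,hash)
  {CD}: card=3000; try (D,hash)→2480, (C,merge)→5080, (D,merge)→5360, (D,nl_idx)→6200, (C,hash)→7440, (C,nl)→48120 …(+1); best=2480 via (D,hash)
  {AD}: card=7200; try (D,hash)→1920, (A,hash)→1920, (D,merge)→2040, (A,merge)→2040, (D,nl_idx)→8160, (A,nl_idx)→8160 …(+2); best=1920 via (D,hash)
  {BCD}: card=20000; try (B,hash)→8680, (C,hash)→10080, (C,merge)→14880, (B,merge)→43280, (C,nl)→322080, (B,nl)→602480; best=8680 via (B,hash)
  {ABD}: card=48000; try (A,hash)→4560, (A,merge)→11840, (B,hash)→12320, (A,nl_idx)→55680, (A,nl)→98080, (B,merge)→104520 …(+1); best=4560 via (A,hash)
  {ACD}: card=180000; try (A,hash)→7160, (C,hash)→16320, (A,merge)→42440, (C,merge)→106720, (A,nl_idx)→203480, (A,nl)→362480 …(+1); best=7160 via (A,hash)
  {ABCD}: card=1200000; try (A,hash)→30360, (C,hash)→59760, (B,hash)→190360, (A,merge)→329640, (C,merge)→824560, (A,nl_idx)→1348680 …(+4); best=30360 via (A,hash)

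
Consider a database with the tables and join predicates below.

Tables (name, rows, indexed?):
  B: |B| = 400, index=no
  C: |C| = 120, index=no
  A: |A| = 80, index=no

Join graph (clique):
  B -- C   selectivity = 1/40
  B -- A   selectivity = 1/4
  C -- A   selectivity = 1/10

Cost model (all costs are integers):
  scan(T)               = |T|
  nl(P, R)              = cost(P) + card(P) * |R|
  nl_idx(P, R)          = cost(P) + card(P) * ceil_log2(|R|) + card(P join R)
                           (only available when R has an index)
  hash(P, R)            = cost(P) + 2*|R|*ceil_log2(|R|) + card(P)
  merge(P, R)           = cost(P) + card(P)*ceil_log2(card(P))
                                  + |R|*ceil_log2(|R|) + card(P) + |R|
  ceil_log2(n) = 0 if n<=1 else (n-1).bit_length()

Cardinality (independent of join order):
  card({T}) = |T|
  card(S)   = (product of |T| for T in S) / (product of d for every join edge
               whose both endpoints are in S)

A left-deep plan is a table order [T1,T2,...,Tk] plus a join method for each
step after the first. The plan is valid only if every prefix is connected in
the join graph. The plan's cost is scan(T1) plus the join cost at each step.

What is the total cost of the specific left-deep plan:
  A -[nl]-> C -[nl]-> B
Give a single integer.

step 1: scan A: cost=80, card=80
step 2: join C via nl
    card(P join C) = 80*120/(10) = 960
    cost = 80 + 80*120 = 9680
step 3: join B via nl
    card(P join B) = 960*400/(40*4) = 2400
    cost = 9680 + 960*400 = 393680

393680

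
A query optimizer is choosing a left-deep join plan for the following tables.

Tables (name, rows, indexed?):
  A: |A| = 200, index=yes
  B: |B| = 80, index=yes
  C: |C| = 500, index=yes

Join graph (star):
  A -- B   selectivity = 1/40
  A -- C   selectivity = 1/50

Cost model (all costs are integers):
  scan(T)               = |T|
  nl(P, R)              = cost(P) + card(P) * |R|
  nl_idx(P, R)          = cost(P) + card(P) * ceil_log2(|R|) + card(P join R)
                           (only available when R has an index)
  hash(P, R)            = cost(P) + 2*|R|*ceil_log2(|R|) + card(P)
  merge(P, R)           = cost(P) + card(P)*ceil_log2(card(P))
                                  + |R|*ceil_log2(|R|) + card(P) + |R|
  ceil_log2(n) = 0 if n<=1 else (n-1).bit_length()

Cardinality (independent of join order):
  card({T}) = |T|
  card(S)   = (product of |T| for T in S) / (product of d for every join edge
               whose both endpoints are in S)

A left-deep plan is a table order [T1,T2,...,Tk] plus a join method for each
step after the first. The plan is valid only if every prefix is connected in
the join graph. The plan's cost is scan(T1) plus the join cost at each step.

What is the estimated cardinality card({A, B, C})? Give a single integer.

Tables in S: A(200), B(80), C(500)
Edges inside S: A-B(d=40), A-C(d=50)
numerator = 200 * 80 * 500 = 8000000
denominator = 40 * 50 = 2000
card(S) = 8000000 / 2000 = 4000

4000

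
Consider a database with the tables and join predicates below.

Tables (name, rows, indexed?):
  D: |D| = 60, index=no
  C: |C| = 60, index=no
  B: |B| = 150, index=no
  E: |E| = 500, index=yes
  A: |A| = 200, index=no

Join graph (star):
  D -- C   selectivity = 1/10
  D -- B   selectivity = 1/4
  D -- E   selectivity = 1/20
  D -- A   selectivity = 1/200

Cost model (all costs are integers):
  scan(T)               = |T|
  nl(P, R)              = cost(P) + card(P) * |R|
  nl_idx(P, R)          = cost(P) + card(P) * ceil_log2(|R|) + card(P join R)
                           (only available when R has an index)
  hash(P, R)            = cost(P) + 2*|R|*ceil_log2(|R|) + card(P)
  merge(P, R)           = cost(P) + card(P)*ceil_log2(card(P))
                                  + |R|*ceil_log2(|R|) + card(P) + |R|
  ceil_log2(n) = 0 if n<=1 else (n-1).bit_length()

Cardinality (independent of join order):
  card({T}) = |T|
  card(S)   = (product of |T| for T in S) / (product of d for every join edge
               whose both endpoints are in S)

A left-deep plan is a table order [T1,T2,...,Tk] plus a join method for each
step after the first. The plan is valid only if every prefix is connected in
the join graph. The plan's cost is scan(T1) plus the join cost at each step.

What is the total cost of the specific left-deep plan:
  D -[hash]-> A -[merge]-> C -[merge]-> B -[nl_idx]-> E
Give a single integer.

468110

step 1: scan D: cost=60, card=60
step 2: join A via hash
    card(P join A) = 60*200/(200) = 60
    cost = 60 + 2*200*8 + 60 = 3320
step 3: join C via merge
    card(P join C) = 60*60/(10) = 360
    cost = 3320 + 60*6 + 60*6 + 60 + 60 = 4160
step 4: join B via merge
    card(P join B) = 360*150/(4) = 13500
    cost = 4160 + 360*9 + 150*8 + 360 + 150 = 9110
step 5: join E via nl_idx
    card(P join E) = 13500*500/(20) = 337500
    cost = 9110 + 13500*9 + 337500 = 468110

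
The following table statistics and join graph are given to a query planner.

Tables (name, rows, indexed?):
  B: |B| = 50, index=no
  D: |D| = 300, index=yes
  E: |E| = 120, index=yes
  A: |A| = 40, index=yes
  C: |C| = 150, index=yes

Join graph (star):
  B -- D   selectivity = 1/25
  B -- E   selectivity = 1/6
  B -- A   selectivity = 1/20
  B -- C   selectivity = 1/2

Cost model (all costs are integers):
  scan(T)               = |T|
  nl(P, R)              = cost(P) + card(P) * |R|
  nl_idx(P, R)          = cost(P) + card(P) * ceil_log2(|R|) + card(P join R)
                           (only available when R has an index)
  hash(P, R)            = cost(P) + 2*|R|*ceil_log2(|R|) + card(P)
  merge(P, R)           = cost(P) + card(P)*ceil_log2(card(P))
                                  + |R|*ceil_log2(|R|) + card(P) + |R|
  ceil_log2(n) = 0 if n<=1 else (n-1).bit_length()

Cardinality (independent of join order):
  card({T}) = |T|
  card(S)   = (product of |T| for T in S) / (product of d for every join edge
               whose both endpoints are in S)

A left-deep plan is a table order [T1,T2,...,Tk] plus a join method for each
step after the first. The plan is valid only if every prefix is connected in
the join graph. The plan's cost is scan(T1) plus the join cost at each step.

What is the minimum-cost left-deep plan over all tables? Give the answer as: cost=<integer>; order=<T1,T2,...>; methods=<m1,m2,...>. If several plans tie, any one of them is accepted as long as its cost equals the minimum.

cost=31460; order=B,D,A,E,C; methods=nl_idx,hash,hash,hash

Selinger DP (subsets sized 1..n):
  {B}: scan cost=50, card=50
  {D}: scan cost=300, card=300
  {E}: scan cost=120, card=120
  {A}: scan cost=40, card=40
  {C}: scan cost=150, card=150
  {BD}: card=600; try (D,nl_idx)→1100, (B,hash)→1200, (D,merge)→3400, (B,merge)→3650, (D,hash)→5500, (D,nl)→15050 …(+1); best=1100 via (D,nl_idx)
  {BE}: card=1000; try (B,hash)→840, (E,merge)→1360, (E,nl_idx)→1400, (B,merge)→1430, (E,hash)→1780, (E,nl)→6050 …(+1); best=840 via (B,hash)
  {AB}: card=100; try (A,nl_idx)→450, (A,hash)→580, (B,merge)→670, (B,hash)→680, (A,merge)→680, (B,nl)→2040 …(+1); best=450 via (A,nl_idx)
  {BC}: card=3750; try (B,hash)→900, (C,merge)→1750, (B,merge)→1850, (C,hash)→2500, (C,nl_idx)→4200, (C,nl)→7550 …(+1); best=900 via (B,hash)
  {BDE}: card=12000; try (E,hash)→3380, (D,hash)→7240, (E,merge)→8660, (D,merge)→14840, (E,nl_idx)→17300, (D,nl_idx)→21840 …(+2); best=3380 via (E,hash)
  {ABD}: card=1200; try (A,hash)→2180, (D,nl_idx)→2550, (D,merge)→4250, (A,nl_idx)→5900, (D,hash)→5950, (A,merge)→7980 …(+2); best=2180 via (A,hash)
  {BCD}: card=45000; try (C,hash)→4100, (C,merge)→9050, (D,hash)→10050, (C,nl_idx)→50900, (D,merge)→52650, (D,nl_idx)→79650 …(+2); best=4100 via (C,hash)
  {ABE}: card=2000; try (E,merge)→2210, (E,hash)→2230, (A,hash)→2320, (E,nl_idx)→3150, (A,nl_idx)→8840, (A,merge)→12120 …(+2); best=2210 via (E,merge)
  {BCE}: card=75000; try (C,hash)→4240, (E,hash)→6330, (C,merge)→13190, (E,merge)→50610, (C,nl_idx)→83840, (E,nl_idx)→102150 …(+2); best=4240 via (C,hash)
  {ABC}: card=7500; try (C,merge)→2600, (C,hash)→2950, (A,hash)→5130, (C,nl_idx)→8750, (C,nl)→15450, (A,nl_idx)→30900 …(+2); best=2600 via (C,merge)
  {ABDE}: card=24000; try (E,hash)→5060, (D,hash)→9610, (A,hash)→15860, (E,merge)→17540, (D,merge)→29210, (E,nl_idx)→34580 …(+6); best=5060 via (E,hash)
  {BCDE}: card=900000; try (C,hash)→17780, (E,hash)→50780, (D,hash)→84640, (C,merge)→184730, (E,merge)→770060, (C,nl_idx)→999380 …(+6); best=17780 via (C,hash)
  {ABCD}: card=90000; try (C,hash)→5780, (D,hash)→15500, (C,merge)→17930, (A,hash)→49580, (C,nl_idx)→101780, (D,merge)→110600 …(+6); best=5780 via (C,hash)
  {ABCE}: card=150000; try (C,hash)→6610, (E,hash)→11780, (C,merge)→27560, (A,hash)→79720, (E,merge)→108560, (C,nl_idx)→168210 …(+6); best=6610 via (C,hash)
  {ABCDE}: card=1800000; try (C,hash)→31460, (E,hash)→97460, (D,hash)→162010, (C,merge)→390410, (A,hash)→918260, (E,merge)→1626740 …(+10); best=31460 via (C,hash)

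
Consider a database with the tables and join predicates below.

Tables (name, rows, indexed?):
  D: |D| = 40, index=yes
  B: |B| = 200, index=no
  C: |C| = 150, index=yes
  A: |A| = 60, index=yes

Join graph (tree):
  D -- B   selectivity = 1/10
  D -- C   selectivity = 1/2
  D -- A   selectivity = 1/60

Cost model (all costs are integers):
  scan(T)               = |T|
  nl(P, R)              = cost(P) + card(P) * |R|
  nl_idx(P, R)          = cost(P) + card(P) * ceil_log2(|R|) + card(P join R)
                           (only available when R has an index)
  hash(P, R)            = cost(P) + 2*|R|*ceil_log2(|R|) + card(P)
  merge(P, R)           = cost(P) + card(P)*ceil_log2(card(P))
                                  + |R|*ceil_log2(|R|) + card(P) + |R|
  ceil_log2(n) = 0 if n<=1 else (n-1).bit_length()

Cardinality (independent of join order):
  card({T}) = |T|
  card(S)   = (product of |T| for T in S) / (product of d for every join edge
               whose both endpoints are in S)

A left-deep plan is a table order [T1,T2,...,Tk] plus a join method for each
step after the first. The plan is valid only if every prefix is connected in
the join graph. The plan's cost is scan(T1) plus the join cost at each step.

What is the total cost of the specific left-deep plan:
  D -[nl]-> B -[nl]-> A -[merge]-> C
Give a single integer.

step 1: scan D: cost=40, card=40
step 2: join B via nl
    card(P join B) = 40*200/(10) = 800
    cost = 40 + 40*200 = 8040
step 3: join A via nl
    card(P join A) = 800*60/(60) = 800
    cost = 8040 + 800*60 = 56040
step 4: join C via merge
    card(P join C) = 800*150/(2) = 60000
    cost = 56040 + 800*10 + 150*8 + 800 + 150 = 66190

66190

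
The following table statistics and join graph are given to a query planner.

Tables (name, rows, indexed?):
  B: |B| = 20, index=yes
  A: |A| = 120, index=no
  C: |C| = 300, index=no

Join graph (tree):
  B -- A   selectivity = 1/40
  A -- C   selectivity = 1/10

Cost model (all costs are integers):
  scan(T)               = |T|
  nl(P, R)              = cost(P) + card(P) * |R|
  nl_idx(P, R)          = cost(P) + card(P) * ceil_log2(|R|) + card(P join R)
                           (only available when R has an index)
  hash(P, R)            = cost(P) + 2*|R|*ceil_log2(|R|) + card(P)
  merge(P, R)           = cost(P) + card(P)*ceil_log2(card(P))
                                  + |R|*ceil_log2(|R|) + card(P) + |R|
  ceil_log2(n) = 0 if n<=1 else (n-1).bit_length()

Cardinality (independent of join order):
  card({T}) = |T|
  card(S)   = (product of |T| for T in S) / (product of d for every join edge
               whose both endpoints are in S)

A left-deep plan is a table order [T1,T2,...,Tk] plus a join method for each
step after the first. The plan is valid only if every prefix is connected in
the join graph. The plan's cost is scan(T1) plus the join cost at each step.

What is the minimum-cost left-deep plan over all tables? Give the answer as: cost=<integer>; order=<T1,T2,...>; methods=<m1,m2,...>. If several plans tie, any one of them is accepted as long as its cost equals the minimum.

cost=3860; order=A,B,C; methods=hash,merge

Selinger DP (subsets sized 1..n):
  {B}: scan cost=20, card=20
  {A}: scan cost=120, card=120
  {C}: scan cost=300, card=300
  {AB}: card=60; try (B,hash)→440, (B,nl_idx)→780, (A,merge)→1100, (B,merge)→1200, (A,hash)→1720, (A,nl)→2420 …(+1); best=440 via (B,hash)
  {AC}: card=3600; try (A,hash)→2280, (C,merge)→4080, (A,merge)→4260, (C,hash)→5640, (C,nl)→36120, (A,nl)→36300; best=2280 via (A,hash)
  {ABC}: card=1800; try (C,merge)→3860, (C,hash)→5900, (B,hash)→6080, (C,nl)→18440, (B,nl_idx)→22080, (B,merge)→49200 …(+1); best=3860 via (C,merge)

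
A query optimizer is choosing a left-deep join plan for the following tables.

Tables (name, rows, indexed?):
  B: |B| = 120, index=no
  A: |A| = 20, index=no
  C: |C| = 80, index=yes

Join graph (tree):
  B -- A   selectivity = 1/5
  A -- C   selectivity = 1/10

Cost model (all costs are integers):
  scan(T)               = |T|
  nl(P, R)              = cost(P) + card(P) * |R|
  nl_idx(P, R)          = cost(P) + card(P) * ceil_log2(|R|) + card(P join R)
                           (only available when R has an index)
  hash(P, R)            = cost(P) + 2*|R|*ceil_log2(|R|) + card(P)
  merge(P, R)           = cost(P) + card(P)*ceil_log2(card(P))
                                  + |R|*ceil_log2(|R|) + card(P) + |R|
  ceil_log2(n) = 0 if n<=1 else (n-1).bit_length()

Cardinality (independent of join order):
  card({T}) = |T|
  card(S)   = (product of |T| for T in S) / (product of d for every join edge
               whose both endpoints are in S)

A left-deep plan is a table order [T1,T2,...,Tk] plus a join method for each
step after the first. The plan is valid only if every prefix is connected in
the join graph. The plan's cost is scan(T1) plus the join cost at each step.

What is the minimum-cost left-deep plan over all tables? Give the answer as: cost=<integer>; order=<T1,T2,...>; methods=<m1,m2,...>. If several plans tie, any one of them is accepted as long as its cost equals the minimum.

cost=2040; order=B,A,C; methods=hash,hash

Selinger DP (subsets sized 1..n):
  {B}: scan cost=120, card=120
  {A}: scan cost=20, card=20
  {C}: scan cost=80, card=80
  {AB}: card=480; try (A,hash)→440, (B,merge)→1100, (A,merge)→1200, (B,hash)→1720, (B,nl)→2420, (A,nl)→2520; best=440 via (A,hash)
  {AC}: card=160; try (C,nl_idx)→320, (A,hash)→360, (C,merge)→780, (A,merge)→840, (C,hash)→1160, (C,nl)→1620 …(+1); best=320 via (C,nl_idx)
  {ABC}: card=3840; try (C,hash)→2040, (B,hash)→2160, (B,merge)→2720, (C,merge)→5880, (C,nl_idx)→7640, (B,nl)→19520 …(+1); best=2040 via (C,hash)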